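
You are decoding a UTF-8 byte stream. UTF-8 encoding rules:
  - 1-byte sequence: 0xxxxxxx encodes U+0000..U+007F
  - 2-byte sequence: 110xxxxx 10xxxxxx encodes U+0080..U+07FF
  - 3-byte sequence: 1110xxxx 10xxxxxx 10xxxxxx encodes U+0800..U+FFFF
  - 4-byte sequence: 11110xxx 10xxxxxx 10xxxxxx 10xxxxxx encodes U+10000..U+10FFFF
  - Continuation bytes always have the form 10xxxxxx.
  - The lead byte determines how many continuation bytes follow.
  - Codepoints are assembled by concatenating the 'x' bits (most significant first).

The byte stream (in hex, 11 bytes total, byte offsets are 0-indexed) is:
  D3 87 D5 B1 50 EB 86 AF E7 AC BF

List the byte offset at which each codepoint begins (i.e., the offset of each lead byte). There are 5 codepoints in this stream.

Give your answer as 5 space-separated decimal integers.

Answer: 0 2 4 5 8

Derivation:
Byte[0]=D3: 2-byte lead, need 1 cont bytes. acc=0x13
Byte[1]=87: continuation. acc=(acc<<6)|0x07=0x4C7
Completed: cp=U+04C7 (starts at byte 0)
Byte[2]=D5: 2-byte lead, need 1 cont bytes. acc=0x15
Byte[3]=B1: continuation. acc=(acc<<6)|0x31=0x571
Completed: cp=U+0571 (starts at byte 2)
Byte[4]=50: 1-byte ASCII. cp=U+0050
Byte[5]=EB: 3-byte lead, need 2 cont bytes. acc=0xB
Byte[6]=86: continuation. acc=(acc<<6)|0x06=0x2C6
Byte[7]=AF: continuation. acc=(acc<<6)|0x2F=0xB1AF
Completed: cp=U+B1AF (starts at byte 5)
Byte[8]=E7: 3-byte lead, need 2 cont bytes. acc=0x7
Byte[9]=AC: continuation. acc=(acc<<6)|0x2C=0x1EC
Byte[10]=BF: continuation. acc=(acc<<6)|0x3F=0x7B3F
Completed: cp=U+7B3F (starts at byte 8)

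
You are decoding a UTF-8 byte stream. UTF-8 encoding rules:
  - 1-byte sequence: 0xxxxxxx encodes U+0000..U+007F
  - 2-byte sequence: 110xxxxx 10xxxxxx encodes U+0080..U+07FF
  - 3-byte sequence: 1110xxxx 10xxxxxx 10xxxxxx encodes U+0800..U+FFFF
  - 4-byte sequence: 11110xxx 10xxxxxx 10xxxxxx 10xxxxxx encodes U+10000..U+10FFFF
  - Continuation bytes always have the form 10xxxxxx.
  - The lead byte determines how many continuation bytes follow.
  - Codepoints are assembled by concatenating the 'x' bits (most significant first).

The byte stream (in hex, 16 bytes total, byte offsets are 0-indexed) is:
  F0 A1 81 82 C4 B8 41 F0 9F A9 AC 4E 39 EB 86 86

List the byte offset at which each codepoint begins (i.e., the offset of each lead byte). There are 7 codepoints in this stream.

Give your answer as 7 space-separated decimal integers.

Answer: 0 4 6 7 11 12 13

Derivation:
Byte[0]=F0: 4-byte lead, need 3 cont bytes. acc=0x0
Byte[1]=A1: continuation. acc=(acc<<6)|0x21=0x21
Byte[2]=81: continuation. acc=(acc<<6)|0x01=0x841
Byte[3]=82: continuation. acc=(acc<<6)|0x02=0x21042
Completed: cp=U+21042 (starts at byte 0)
Byte[4]=C4: 2-byte lead, need 1 cont bytes. acc=0x4
Byte[5]=B8: continuation. acc=(acc<<6)|0x38=0x138
Completed: cp=U+0138 (starts at byte 4)
Byte[6]=41: 1-byte ASCII. cp=U+0041
Byte[7]=F0: 4-byte lead, need 3 cont bytes. acc=0x0
Byte[8]=9F: continuation. acc=(acc<<6)|0x1F=0x1F
Byte[9]=A9: continuation. acc=(acc<<6)|0x29=0x7E9
Byte[10]=AC: continuation. acc=(acc<<6)|0x2C=0x1FA6C
Completed: cp=U+1FA6C (starts at byte 7)
Byte[11]=4E: 1-byte ASCII. cp=U+004E
Byte[12]=39: 1-byte ASCII. cp=U+0039
Byte[13]=EB: 3-byte lead, need 2 cont bytes. acc=0xB
Byte[14]=86: continuation. acc=(acc<<6)|0x06=0x2C6
Byte[15]=86: continuation. acc=(acc<<6)|0x06=0xB186
Completed: cp=U+B186 (starts at byte 13)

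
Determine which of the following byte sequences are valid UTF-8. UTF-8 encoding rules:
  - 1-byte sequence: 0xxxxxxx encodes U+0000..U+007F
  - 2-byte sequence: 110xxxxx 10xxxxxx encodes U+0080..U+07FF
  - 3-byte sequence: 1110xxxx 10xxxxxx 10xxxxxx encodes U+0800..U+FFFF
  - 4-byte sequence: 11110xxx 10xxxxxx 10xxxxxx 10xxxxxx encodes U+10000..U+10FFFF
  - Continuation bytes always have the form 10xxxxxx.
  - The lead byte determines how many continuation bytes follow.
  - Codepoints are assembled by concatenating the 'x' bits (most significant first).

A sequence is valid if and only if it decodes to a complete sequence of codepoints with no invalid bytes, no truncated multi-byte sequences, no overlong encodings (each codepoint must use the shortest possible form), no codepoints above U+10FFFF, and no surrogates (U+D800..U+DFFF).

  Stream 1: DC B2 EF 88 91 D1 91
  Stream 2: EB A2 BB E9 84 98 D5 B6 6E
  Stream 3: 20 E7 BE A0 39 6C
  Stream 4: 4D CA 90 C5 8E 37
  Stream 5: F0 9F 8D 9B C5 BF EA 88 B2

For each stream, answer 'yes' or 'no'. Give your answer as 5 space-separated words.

Stream 1: decodes cleanly. VALID
Stream 2: decodes cleanly. VALID
Stream 3: decodes cleanly. VALID
Stream 4: decodes cleanly. VALID
Stream 5: decodes cleanly. VALID

Answer: yes yes yes yes yes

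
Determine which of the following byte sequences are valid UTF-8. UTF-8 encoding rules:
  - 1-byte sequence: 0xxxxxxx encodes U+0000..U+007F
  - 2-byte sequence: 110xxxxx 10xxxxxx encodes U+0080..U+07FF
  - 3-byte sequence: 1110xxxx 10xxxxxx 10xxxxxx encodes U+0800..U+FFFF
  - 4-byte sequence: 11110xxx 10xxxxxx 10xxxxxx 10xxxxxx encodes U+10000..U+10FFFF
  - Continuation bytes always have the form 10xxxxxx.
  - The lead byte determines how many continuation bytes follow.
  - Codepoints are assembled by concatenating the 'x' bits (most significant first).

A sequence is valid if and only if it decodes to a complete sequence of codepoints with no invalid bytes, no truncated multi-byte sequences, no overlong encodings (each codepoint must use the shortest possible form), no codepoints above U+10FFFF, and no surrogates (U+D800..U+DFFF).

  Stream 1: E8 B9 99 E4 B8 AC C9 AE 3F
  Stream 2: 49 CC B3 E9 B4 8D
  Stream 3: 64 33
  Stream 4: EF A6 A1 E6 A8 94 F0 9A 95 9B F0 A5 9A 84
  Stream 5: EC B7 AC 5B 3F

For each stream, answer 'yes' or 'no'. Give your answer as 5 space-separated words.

Answer: yes yes yes yes yes

Derivation:
Stream 1: decodes cleanly. VALID
Stream 2: decodes cleanly. VALID
Stream 3: decodes cleanly. VALID
Stream 4: decodes cleanly. VALID
Stream 5: decodes cleanly. VALID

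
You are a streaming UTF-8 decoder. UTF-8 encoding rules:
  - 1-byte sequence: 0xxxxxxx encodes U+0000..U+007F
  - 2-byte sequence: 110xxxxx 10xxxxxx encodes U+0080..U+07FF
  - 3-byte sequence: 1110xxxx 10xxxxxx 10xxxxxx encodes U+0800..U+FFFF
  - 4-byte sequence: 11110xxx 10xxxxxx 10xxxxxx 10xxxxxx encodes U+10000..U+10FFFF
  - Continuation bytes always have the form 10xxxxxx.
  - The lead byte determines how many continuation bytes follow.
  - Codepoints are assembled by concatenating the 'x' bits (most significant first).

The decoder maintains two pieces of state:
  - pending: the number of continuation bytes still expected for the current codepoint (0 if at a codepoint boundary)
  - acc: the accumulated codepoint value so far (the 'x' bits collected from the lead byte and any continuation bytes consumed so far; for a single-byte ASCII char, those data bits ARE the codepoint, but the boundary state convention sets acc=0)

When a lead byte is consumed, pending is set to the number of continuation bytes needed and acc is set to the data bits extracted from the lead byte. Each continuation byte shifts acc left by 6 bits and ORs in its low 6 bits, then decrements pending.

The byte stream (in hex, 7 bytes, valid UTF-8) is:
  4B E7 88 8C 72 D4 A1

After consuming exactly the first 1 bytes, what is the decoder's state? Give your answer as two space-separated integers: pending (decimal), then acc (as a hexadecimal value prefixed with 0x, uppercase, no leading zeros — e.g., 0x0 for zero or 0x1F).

Byte[0]=4B: 1-byte. pending=0, acc=0x0

Answer: 0 0x0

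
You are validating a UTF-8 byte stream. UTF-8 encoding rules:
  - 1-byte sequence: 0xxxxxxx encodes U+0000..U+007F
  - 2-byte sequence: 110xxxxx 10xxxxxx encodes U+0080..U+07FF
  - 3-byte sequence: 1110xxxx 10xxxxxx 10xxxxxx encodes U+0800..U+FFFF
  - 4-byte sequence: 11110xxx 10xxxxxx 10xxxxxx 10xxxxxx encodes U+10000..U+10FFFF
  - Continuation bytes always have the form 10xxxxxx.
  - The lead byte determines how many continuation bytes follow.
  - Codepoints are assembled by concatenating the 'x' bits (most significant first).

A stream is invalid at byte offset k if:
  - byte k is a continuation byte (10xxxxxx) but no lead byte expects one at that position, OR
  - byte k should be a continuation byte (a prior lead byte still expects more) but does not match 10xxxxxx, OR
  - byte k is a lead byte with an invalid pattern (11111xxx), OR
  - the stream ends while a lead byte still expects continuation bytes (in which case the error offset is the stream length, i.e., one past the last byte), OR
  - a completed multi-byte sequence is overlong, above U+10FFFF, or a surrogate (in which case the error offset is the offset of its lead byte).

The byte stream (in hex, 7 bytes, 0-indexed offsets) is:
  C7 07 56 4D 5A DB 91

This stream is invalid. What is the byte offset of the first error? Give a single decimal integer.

Answer: 1

Derivation:
Byte[0]=C7: 2-byte lead, need 1 cont bytes. acc=0x7
Byte[1]=07: expected 10xxxxxx continuation. INVALID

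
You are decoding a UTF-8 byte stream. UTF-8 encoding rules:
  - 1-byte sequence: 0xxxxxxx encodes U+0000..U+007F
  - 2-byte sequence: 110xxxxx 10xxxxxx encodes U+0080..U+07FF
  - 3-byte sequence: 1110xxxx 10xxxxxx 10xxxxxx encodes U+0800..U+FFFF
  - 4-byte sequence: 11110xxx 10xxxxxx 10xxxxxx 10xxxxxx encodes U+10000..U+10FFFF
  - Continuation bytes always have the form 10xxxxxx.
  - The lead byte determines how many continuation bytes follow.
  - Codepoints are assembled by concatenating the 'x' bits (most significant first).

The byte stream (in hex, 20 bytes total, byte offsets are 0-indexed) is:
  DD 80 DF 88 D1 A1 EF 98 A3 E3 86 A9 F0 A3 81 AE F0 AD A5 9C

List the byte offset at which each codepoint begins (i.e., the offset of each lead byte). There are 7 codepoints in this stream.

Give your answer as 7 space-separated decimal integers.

Byte[0]=DD: 2-byte lead, need 1 cont bytes. acc=0x1D
Byte[1]=80: continuation. acc=(acc<<6)|0x00=0x740
Completed: cp=U+0740 (starts at byte 0)
Byte[2]=DF: 2-byte lead, need 1 cont bytes. acc=0x1F
Byte[3]=88: continuation. acc=(acc<<6)|0x08=0x7C8
Completed: cp=U+07C8 (starts at byte 2)
Byte[4]=D1: 2-byte lead, need 1 cont bytes. acc=0x11
Byte[5]=A1: continuation. acc=(acc<<6)|0x21=0x461
Completed: cp=U+0461 (starts at byte 4)
Byte[6]=EF: 3-byte lead, need 2 cont bytes. acc=0xF
Byte[7]=98: continuation. acc=(acc<<6)|0x18=0x3D8
Byte[8]=A3: continuation. acc=(acc<<6)|0x23=0xF623
Completed: cp=U+F623 (starts at byte 6)
Byte[9]=E3: 3-byte lead, need 2 cont bytes. acc=0x3
Byte[10]=86: continuation. acc=(acc<<6)|0x06=0xC6
Byte[11]=A9: continuation. acc=(acc<<6)|0x29=0x31A9
Completed: cp=U+31A9 (starts at byte 9)
Byte[12]=F0: 4-byte lead, need 3 cont bytes. acc=0x0
Byte[13]=A3: continuation. acc=(acc<<6)|0x23=0x23
Byte[14]=81: continuation. acc=(acc<<6)|0x01=0x8C1
Byte[15]=AE: continuation. acc=(acc<<6)|0x2E=0x2306E
Completed: cp=U+2306E (starts at byte 12)
Byte[16]=F0: 4-byte lead, need 3 cont bytes. acc=0x0
Byte[17]=AD: continuation. acc=(acc<<6)|0x2D=0x2D
Byte[18]=A5: continuation. acc=(acc<<6)|0x25=0xB65
Byte[19]=9C: continuation. acc=(acc<<6)|0x1C=0x2D95C
Completed: cp=U+2D95C (starts at byte 16)

Answer: 0 2 4 6 9 12 16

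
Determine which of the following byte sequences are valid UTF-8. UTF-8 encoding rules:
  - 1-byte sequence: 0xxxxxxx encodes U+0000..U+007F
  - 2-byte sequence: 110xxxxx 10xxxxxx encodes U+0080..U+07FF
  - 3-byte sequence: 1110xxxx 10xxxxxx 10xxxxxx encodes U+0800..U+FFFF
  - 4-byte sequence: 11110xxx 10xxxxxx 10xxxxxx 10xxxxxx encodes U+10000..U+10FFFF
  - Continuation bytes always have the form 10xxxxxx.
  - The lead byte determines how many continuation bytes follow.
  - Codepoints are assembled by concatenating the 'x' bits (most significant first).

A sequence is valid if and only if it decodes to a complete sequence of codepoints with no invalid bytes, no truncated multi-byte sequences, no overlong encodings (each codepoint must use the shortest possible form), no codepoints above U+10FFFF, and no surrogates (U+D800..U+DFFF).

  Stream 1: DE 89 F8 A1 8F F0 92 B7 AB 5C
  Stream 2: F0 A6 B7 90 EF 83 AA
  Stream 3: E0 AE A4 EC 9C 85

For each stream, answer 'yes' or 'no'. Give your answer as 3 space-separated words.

Answer: no yes yes

Derivation:
Stream 1: error at byte offset 2. INVALID
Stream 2: decodes cleanly. VALID
Stream 3: decodes cleanly. VALID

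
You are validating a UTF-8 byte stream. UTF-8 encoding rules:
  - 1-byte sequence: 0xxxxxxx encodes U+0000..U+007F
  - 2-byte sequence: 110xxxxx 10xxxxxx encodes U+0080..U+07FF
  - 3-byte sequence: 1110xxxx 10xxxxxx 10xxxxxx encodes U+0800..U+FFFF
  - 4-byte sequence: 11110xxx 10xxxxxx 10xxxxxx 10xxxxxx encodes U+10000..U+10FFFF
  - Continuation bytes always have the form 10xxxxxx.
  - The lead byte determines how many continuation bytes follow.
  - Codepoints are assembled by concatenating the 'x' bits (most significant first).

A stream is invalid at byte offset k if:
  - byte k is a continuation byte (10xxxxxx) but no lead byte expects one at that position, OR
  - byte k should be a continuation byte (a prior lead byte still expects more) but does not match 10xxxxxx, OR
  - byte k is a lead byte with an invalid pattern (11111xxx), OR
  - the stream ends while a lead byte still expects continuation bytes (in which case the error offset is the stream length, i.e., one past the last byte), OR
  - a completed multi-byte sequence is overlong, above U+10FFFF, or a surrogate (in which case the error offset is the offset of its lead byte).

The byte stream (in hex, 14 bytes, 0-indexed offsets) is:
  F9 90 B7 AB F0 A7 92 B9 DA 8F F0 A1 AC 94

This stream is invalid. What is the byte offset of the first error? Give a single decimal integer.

Answer: 0

Derivation:
Byte[0]=F9: INVALID lead byte (not 0xxx/110x/1110/11110)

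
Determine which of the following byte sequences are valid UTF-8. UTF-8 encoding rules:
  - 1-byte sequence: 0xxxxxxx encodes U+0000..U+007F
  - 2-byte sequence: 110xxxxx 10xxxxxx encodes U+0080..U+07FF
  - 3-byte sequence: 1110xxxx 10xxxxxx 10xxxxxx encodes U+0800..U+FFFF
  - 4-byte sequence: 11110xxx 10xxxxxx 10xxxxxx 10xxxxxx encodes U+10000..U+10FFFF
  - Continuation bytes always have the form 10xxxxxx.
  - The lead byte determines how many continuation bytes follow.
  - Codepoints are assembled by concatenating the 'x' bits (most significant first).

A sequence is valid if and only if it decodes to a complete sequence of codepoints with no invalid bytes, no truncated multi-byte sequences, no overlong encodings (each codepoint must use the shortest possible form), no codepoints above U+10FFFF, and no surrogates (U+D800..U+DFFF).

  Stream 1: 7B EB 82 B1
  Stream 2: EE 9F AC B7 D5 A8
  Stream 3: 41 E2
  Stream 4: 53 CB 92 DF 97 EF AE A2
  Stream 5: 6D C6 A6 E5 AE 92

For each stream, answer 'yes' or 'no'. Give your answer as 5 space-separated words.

Answer: yes no no yes yes

Derivation:
Stream 1: decodes cleanly. VALID
Stream 2: error at byte offset 3. INVALID
Stream 3: error at byte offset 2. INVALID
Stream 4: decodes cleanly. VALID
Stream 5: decodes cleanly. VALID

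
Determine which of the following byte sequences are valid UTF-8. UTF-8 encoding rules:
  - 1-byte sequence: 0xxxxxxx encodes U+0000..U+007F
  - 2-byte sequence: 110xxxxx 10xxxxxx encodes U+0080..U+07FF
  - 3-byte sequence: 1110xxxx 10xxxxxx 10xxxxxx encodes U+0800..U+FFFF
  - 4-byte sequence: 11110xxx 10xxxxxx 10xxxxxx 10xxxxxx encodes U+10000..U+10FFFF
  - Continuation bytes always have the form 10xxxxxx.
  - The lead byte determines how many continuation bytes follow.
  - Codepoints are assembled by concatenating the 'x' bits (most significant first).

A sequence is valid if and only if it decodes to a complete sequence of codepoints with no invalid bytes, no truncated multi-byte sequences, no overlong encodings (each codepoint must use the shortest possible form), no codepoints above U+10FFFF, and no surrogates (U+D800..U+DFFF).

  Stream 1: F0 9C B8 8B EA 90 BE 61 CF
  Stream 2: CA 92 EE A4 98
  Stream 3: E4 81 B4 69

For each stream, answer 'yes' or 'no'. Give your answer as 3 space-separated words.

Answer: no yes yes

Derivation:
Stream 1: error at byte offset 9. INVALID
Stream 2: decodes cleanly. VALID
Stream 3: decodes cleanly. VALID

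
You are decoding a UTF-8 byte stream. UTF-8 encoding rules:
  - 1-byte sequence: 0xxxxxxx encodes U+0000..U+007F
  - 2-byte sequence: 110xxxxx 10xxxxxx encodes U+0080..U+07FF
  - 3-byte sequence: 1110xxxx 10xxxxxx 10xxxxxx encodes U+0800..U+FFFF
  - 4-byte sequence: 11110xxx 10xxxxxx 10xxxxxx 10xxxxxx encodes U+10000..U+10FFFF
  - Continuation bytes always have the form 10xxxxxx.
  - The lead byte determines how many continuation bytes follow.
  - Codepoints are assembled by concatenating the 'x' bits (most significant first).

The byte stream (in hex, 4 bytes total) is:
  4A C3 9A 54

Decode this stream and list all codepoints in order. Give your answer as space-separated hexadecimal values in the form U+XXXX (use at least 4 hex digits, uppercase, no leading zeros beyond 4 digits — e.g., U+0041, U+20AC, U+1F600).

Answer: U+004A U+00DA U+0054

Derivation:
Byte[0]=4A: 1-byte ASCII. cp=U+004A
Byte[1]=C3: 2-byte lead, need 1 cont bytes. acc=0x3
Byte[2]=9A: continuation. acc=(acc<<6)|0x1A=0xDA
Completed: cp=U+00DA (starts at byte 1)
Byte[3]=54: 1-byte ASCII. cp=U+0054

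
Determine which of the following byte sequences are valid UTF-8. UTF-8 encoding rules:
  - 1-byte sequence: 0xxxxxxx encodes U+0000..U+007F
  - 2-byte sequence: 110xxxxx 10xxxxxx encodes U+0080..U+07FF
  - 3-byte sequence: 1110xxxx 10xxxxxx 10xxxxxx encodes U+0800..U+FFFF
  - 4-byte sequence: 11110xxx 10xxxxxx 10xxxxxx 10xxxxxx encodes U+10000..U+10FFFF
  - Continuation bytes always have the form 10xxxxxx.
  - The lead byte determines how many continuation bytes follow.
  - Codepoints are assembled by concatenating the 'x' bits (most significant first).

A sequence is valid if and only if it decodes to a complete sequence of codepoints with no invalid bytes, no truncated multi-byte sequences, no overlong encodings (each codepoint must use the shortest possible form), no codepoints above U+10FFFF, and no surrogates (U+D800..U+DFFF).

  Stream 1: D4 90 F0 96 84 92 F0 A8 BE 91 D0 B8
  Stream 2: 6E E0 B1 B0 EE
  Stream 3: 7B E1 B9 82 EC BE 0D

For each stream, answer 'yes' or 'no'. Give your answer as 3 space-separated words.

Answer: yes no no

Derivation:
Stream 1: decodes cleanly. VALID
Stream 2: error at byte offset 5. INVALID
Stream 3: error at byte offset 6. INVALID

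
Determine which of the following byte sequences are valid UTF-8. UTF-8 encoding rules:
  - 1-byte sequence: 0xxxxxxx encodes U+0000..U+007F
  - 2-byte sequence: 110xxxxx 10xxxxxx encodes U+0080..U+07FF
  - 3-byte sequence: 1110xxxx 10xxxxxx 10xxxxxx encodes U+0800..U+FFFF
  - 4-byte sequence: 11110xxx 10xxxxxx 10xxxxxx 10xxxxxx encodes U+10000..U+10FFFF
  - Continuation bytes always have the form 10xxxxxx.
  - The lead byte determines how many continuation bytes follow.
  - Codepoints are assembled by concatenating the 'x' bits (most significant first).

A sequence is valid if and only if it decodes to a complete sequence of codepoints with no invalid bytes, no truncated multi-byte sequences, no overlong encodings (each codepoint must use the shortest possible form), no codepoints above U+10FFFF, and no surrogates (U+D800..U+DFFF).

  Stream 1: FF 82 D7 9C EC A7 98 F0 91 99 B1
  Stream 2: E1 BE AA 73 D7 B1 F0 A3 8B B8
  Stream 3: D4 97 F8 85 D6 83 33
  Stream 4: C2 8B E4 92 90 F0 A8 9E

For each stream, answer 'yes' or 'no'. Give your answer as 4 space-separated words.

Stream 1: error at byte offset 0. INVALID
Stream 2: decodes cleanly. VALID
Stream 3: error at byte offset 2. INVALID
Stream 4: error at byte offset 8. INVALID

Answer: no yes no no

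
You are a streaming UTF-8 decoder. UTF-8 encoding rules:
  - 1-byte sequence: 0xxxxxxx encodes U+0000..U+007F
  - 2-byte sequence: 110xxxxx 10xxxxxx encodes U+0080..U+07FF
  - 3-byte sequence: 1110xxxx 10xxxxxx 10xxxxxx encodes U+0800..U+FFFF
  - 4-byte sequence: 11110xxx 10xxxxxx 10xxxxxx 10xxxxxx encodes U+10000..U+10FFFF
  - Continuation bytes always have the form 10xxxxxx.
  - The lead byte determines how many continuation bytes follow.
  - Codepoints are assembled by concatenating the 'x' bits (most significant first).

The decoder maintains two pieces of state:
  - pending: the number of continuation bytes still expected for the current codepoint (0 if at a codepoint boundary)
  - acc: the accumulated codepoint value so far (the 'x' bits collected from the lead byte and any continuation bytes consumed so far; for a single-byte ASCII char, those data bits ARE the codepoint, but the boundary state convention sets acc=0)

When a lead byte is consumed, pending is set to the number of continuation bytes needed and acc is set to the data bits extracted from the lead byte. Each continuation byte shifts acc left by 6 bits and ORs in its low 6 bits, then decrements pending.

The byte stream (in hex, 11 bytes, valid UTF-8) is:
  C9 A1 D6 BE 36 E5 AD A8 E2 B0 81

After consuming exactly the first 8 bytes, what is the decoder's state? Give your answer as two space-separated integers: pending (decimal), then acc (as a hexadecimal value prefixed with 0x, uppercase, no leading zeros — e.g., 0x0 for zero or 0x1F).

Byte[0]=C9: 2-byte lead. pending=1, acc=0x9
Byte[1]=A1: continuation. acc=(acc<<6)|0x21=0x261, pending=0
Byte[2]=D6: 2-byte lead. pending=1, acc=0x16
Byte[3]=BE: continuation. acc=(acc<<6)|0x3E=0x5BE, pending=0
Byte[4]=36: 1-byte. pending=0, acc=0x0
Byte[5]=E5: 3-byte lead. pending=2, acc=0x5
Byte[6]=AD: continuation. acc=(acc<<6)|0x2D=0x16D, pending=1
Byte[7]=A8: continuation. acc=(acc<<6)|0x28=0x5B68, pending=0

Answer: 0 0x5B68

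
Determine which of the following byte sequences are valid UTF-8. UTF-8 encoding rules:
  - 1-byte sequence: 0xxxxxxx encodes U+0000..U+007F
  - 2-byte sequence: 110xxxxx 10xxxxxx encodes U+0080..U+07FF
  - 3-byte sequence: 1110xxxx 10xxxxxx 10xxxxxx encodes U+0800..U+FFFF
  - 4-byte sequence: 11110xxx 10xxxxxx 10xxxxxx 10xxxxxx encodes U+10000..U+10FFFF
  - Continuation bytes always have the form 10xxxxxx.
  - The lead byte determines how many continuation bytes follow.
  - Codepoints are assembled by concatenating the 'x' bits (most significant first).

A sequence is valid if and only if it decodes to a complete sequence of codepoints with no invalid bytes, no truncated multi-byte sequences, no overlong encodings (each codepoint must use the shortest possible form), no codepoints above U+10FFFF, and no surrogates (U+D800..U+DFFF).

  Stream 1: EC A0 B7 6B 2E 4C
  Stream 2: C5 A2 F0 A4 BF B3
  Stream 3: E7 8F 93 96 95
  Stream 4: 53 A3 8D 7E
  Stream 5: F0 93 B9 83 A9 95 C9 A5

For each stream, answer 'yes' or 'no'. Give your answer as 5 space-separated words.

Answer: yes yes no no no

Derivation:
Stream 1: decodes cleanly. VALID
Stream 2: decodes cleanly. VALID
Stream 3: error at byte offset 3. INVALID
Stream 4: error at byte offset 1. INVALID
Stream 5: error at byte offset 4. INVALID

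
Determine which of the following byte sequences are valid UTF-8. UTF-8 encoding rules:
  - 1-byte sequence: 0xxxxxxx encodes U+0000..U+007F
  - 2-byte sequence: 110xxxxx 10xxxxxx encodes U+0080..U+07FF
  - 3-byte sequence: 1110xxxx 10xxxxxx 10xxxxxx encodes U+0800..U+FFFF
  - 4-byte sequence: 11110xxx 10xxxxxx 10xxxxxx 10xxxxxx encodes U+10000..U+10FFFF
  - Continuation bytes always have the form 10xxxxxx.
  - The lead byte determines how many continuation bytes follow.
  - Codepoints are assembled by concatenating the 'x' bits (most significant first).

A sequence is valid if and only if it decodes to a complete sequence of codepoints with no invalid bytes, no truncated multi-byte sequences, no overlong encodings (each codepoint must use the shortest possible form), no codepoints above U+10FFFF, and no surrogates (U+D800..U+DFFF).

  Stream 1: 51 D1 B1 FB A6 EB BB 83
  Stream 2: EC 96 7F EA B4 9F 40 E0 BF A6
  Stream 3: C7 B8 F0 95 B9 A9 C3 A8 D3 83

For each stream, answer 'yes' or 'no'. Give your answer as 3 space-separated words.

Stream 1: error at byte offset 3. INVALID
Stream 2: error at byte offset 2. INVALID
Stream 3: decodes cleanly. VALID

Answer: no no yes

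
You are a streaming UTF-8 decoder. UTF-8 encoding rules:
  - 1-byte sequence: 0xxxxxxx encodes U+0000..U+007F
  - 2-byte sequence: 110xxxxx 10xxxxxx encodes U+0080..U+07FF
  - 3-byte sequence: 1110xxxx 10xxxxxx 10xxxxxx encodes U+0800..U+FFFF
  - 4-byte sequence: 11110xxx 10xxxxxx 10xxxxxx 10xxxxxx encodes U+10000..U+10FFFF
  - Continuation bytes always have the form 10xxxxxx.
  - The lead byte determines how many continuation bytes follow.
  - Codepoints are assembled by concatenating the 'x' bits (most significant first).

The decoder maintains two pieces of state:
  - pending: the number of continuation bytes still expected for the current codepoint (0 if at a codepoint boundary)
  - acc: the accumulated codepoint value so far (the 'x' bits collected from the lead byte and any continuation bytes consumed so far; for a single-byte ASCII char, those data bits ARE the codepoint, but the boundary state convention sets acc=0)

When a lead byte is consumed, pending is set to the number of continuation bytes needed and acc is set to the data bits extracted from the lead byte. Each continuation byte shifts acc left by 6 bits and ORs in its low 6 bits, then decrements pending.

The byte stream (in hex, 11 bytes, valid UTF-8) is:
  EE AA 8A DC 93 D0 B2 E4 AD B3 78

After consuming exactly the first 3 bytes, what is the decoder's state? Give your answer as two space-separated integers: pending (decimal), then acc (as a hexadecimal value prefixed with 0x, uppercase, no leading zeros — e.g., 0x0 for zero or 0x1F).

Byte[0]=EE: 3-byte lead. pending=2, acc=0xE
Byte[1]=AA: continuation. acc=(acc<<6)|0x2A=0x3AA, pending=1
Byte[2]=8A: continuation. acc=(acc<<6)|0x0A=0xEA8A, pending=0

Answer: 0 0xEA8A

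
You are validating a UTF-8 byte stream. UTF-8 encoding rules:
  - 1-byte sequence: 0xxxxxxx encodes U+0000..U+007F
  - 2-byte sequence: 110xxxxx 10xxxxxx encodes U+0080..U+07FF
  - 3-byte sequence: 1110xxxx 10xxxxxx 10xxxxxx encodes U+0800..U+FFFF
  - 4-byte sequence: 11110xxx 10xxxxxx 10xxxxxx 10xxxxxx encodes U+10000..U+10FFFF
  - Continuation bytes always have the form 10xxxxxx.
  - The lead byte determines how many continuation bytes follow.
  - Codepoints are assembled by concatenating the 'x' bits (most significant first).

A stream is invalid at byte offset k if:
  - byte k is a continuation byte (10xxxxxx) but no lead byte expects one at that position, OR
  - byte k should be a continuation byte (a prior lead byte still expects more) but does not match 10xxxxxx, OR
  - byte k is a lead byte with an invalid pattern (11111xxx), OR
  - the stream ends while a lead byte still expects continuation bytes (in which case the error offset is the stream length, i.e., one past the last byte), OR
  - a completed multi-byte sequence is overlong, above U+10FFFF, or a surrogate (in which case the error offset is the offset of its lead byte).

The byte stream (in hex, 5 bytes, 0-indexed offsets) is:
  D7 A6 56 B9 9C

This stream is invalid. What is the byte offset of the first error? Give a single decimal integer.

Byte[0]=D7: 2-byte lead, need 1 cont bytes. acc=0x17
Byte[1]=A6: continuation. acc=(acc<<6)|0x26=0x5E6
Completed: cp=U+05E6 (starts at byte 0)
Byte[2]=56: 1-byte ASCII. cp=U+0056
Byte[3]=B9: INVALID lead byte (not 0xxx/110x/1110/11110)

Answer: 3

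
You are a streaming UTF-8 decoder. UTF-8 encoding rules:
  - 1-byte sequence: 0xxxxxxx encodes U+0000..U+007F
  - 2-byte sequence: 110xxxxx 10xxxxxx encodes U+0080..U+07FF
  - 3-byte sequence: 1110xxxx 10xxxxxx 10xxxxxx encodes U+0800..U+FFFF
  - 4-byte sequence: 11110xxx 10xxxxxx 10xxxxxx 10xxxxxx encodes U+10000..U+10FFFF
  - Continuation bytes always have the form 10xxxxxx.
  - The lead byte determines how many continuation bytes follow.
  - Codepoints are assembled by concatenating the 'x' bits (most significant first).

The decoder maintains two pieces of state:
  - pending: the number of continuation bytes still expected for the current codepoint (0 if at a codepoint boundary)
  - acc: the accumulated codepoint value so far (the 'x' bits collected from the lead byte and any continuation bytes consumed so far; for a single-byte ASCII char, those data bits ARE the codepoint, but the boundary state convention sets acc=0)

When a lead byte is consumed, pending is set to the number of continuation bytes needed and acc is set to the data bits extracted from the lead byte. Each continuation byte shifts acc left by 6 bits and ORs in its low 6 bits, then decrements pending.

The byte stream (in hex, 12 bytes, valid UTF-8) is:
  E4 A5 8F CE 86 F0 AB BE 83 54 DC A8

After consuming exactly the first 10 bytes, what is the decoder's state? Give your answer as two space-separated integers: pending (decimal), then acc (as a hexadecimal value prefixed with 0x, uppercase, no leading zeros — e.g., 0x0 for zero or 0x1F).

Byte[0]=E4: 3-byte lead. pending=2, acc=0x4
Byte[1]=A5: continuation. acc=(acc<<6)|0x25=0x125, pending=1
Byte[2]=8F: continuation. acc=(acc<<6)|0x0F=0x494F, pending=0
Byte[3]=CE: 2-byte lead. pending=1, acc=0xE
Byte[4]=86: continuation. acc=(acc<<6)|0x06=0x386, pending=0
Byte[5]=F0: 4-byte lead. pending=3, acc=0x0
Byte[6]=AB: continuation. acc=(acc<<6)|0x2B=0x2B, pending=2
Byte[7]=BE: continuation. acc=(acc<<6)|0x3E=0xAFE, pending=1
Byte[8]=83: continuation. acc=(acc<<6)|0x03=0x2BF83, pending=0
Byte[9]=54: 1-byte. pending=0, acc=0x0

Answer: 0 0x0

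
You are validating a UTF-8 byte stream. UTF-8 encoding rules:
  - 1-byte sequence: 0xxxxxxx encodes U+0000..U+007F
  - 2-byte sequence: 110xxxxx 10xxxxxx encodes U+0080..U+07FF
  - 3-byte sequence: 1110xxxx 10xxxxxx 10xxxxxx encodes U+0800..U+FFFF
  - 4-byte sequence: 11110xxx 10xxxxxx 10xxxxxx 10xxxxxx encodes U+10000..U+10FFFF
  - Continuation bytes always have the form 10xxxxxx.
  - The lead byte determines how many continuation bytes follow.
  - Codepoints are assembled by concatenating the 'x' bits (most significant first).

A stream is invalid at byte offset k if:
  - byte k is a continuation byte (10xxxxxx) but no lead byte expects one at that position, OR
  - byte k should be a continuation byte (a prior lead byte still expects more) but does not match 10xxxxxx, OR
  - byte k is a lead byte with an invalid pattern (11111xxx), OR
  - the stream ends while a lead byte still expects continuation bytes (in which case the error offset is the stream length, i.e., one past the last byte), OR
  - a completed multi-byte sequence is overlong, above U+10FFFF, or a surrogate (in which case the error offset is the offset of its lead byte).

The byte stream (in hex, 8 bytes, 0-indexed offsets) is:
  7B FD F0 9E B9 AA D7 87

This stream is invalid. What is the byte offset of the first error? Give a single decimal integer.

Byte[0]=7B: 1-byte ASCII. cp=U+007B
Byte[1]=FD: INVALID lead byte (not 0xxx/110x/1110/11110)

Answer: 1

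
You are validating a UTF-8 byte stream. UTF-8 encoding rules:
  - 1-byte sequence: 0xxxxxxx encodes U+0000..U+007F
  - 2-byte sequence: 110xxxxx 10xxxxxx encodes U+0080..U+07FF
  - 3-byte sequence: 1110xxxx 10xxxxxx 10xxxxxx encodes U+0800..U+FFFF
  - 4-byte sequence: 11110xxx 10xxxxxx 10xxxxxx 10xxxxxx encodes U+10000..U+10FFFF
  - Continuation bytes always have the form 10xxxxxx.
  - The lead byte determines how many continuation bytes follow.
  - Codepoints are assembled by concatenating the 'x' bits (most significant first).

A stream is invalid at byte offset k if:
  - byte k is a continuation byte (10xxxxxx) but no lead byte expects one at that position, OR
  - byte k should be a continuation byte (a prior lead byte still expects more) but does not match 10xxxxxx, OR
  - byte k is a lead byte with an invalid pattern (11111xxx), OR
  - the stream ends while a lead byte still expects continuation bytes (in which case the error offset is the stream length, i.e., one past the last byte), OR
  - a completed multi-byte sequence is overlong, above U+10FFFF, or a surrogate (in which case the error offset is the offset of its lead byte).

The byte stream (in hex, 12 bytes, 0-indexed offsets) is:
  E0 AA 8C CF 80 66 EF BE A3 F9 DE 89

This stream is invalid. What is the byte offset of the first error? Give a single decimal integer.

Byte[0]=E0: 3-byte lead, need 2 cont bytes. acc=0x0
Byte[1]=AA: continuation. acc=(acc<<6)|0x2A=0x2A
Byte[2]=8C: continuation. acc=(acc<<6)|0x0C=0xA8C
Completed: cp=U+0A8C (starts at byte 0)
Byte[3]=CF: 2-byte lead, need 1 cont bytes. acc=0xF
Byte[4]=80: continuation. acc=(acc<<6)|0x00=0x3C0
Completed: cp=U+03C0 (starts at byte 3)
Byte[5]=66: 1-byte ASCII. cp=U+0066
Byte[6]=EF: 3-byte lead, need 2 cont bytes. acc=0xF
Byte[7]=BE: continuation. acc=(acc<<6)|0x3E=0x3FE
Byte[8]=A3: continuation. acc=(acc<<6)|0x23=0xFFA3
Completed: cp=U+FFA3 (starts at byte 6)
Byte[9]=F9: INVALID lead byte (not 0xxx/110x/1110/11110)

Answer: 9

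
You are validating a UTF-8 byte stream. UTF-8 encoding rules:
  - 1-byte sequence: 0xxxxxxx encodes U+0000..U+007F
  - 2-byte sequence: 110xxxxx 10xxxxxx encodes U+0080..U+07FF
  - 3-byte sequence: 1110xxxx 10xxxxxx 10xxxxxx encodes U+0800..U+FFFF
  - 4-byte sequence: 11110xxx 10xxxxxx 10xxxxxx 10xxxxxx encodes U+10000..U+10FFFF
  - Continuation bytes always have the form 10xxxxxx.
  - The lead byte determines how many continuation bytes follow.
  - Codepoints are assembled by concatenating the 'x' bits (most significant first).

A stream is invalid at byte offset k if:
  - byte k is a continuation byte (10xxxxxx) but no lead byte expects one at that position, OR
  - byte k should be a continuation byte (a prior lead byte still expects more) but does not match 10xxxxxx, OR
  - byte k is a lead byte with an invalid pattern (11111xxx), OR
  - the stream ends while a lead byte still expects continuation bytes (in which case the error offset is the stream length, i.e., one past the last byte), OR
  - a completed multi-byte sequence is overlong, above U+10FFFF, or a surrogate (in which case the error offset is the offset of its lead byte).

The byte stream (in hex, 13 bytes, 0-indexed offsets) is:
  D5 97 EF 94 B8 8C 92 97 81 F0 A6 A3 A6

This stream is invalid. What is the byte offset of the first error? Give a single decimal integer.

Answer: 5

Derivation:
Byte[0]=D5: 2-byte lead, need 1 cont bytes. acc=0x15
Byte[1]=97: continuation. acc=(acc<<6)|0x17=0x557
Completed: cp=U+0557 (starts at byte 0)
Byte[2]=EF: 3-byte lead, need 2 cont bytes. acc=0xF
Byte[3]=94: continuation. acc=(acc<<6)|0x14=0x3D4
Byte[4]=B8: continuation. acc=(acc<<6)|0x38=0xF538
Completed: cp=U+F538 (starts at byte 2)
Byte[5]=8C: INVALID lead byte (not 0xxx/110x/1110/11110)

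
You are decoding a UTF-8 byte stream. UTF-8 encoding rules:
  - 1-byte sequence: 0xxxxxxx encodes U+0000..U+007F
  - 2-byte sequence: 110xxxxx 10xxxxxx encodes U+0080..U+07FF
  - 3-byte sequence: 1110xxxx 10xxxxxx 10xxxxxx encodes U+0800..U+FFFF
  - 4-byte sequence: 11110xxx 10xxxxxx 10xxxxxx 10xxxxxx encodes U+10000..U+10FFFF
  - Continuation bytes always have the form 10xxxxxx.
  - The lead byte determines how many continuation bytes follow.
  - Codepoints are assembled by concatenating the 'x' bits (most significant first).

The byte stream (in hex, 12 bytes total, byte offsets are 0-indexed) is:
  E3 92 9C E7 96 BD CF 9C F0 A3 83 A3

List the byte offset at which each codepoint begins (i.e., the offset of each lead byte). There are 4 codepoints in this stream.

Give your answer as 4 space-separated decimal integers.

Answer: 0 3 6 8

Derivation:
Byte[0]=E3: 3-byte lead, need 2 cont bytes. acc=0x3
Byte[1]=92: continuation. acc=(acc<<6)|0x12=0xD2
Byte[2]=9C: continuation. acc=(acc<<6)|0x1C=0x349C
Completed: cp=U+349C (starts at byte 0)
Byte[3]=E7: 3-byte lead, need 2 cont bytes. acc=0x7
Byte[4]=96: continuation. acc=(acc<<6)|0x16=0x1D6
Byte[5]=BD: continuation. acc=(acc<<6)|0x3D=0x75BD
Completed: cp=U+75BD (starts at byte 3)
Byte[6]=CF: 2-byte lead, need 1 cont bytes. acc=0xF
Byte[7]=9C: continuation. acc=(acc<<6)|0x1C=0x3DC
Completed: cp=U+03DC (starts at byte 6)
Byte[8]=F0: 4-byte lead, need 3 cont bytes. acc=0x0
Byte[9]=A3: continuation. acc=(acc<<6)|0x23=0x23
Byte[10]=83: continuation. acc=(acc<<6)|0x03=0x8C3
Byte[11]=A3: continuation. acc=(acc<<6)|0x23=0x230E3
Completed: cp=U+230E3 (starts at byte 8)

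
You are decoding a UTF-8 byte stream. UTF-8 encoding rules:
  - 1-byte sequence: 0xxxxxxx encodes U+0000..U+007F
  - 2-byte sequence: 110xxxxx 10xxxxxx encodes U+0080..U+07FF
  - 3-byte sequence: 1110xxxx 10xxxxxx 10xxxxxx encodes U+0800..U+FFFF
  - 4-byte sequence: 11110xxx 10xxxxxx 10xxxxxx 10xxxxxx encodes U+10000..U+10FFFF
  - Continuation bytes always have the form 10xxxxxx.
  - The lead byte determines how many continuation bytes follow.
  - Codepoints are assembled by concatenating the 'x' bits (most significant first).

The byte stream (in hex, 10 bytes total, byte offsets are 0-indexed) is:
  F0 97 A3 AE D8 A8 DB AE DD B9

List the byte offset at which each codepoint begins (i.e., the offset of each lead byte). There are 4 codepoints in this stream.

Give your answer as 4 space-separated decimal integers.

Answer: 0 4 6 8

Derivation:
Byte[0]=F0: 4-byte lead, need 3 cont bytes. acc=0x0
Byte[1]=97: continuation. acc=(acc<<6)|0x17=0x17
Byte[2]=A3: continuation. acc=(acc<<6)|0x23=0x5E3
Byte[3]=AE: continuation. acc=(acc<<6)|0x2E=0x178EE
Completed: cp=U+178EE (starts at byte 0)
Byte[4]=D8: 2-byte lead, need 1 cont bytes. acc=0x18
Byte[5]=A8: continuation. acc=(acc<<6)|0x28=0x628
Completed: cp=U+0628 (starts at byte 4)
Byte[6]=DB: 2-byte lead, need 1 cont bytes. acc=0x1B
Byte[7]=AE: continuation. acc=(acc<<6)|0x2E=0x6EE
Completed: cp=U+06EE (starts at byte 6)
Byte[8]=DD: 2-byte lead, need 1 cont bytes. acc=0x1D
Byte[9]=B9: continuation. acc=(acc<<6)|0x39=0x779
Completed: cp=U+0779 (starts at byte 8)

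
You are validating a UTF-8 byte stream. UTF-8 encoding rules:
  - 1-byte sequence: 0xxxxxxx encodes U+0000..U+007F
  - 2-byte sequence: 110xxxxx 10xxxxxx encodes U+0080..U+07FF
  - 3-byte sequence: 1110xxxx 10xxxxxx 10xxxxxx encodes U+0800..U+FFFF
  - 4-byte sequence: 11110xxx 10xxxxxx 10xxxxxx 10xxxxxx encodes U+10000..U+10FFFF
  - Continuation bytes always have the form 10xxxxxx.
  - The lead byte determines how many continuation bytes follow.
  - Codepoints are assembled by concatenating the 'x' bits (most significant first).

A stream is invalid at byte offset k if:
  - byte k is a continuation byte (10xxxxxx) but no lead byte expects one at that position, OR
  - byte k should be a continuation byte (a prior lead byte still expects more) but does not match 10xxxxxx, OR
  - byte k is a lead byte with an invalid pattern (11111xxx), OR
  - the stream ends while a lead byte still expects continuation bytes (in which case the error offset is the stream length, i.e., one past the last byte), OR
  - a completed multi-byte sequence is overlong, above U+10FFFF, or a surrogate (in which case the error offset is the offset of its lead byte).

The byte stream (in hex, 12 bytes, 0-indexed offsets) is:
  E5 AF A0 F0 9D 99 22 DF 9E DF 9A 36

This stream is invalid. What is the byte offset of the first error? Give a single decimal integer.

Answer: 6

Derivation:
Byte[0]=E5: 3-byte lead, need 2 cont bytes. acc=0x5
Byte[1]=AF: continuation. acc=(acc<<6)|0x2F=0x16F
Byte[2]=A0: continuation. acc=(acc<<6)|0x20=0x5BE0
Completed: cp=U+5BE0 (starts at byte 0)
Byte[3]=F0: 4-byte lead, need 3 cont bytes. acc=0x0
Byte[4]=9D: continuation. acc=(acc<<6)|0x1D=0x1D
Byte[5]=99: continuation. acc=(acc<<6)|0x19=0x759
Byte[6]=22: expected 10xxxxxx continuation. INVALID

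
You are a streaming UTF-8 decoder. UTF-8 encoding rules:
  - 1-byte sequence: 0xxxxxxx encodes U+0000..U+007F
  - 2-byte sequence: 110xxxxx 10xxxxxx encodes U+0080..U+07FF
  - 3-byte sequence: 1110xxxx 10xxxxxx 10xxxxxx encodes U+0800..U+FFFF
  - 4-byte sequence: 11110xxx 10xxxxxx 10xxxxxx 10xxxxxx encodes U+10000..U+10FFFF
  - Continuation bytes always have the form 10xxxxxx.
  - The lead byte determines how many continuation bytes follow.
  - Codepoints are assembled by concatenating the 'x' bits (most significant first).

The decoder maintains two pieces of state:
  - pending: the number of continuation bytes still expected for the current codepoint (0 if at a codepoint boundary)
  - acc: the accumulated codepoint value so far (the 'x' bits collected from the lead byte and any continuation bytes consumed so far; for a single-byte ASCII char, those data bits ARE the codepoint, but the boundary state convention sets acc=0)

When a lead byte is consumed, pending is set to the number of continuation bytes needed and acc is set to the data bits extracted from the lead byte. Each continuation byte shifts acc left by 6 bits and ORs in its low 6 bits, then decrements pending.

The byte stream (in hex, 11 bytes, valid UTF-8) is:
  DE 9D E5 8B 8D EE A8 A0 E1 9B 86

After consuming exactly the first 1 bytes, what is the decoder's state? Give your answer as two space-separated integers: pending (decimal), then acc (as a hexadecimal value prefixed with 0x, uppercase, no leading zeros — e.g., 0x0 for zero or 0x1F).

Answer: 1 0x1E

Derivation:
Byte[0]=DE: 2-byte lead. pending=1, acc=0x1E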